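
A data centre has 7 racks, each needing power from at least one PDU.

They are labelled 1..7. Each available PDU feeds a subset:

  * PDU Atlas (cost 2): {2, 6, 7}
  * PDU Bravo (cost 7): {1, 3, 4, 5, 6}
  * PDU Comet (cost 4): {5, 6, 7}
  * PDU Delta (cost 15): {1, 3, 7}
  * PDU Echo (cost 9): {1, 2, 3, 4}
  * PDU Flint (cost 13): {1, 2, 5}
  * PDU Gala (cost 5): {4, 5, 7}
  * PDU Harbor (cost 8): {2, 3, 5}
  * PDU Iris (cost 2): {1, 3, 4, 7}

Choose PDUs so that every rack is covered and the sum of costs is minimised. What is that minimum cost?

Atlas, Comet, Iris together cover every rack (Atlas ∪ Comet ∪ Iris = {1, 2, 3, 4, 5, 6, 7}); total cost 2 + 4 + 2 = 8.
No covering selection has total cost below 8.

8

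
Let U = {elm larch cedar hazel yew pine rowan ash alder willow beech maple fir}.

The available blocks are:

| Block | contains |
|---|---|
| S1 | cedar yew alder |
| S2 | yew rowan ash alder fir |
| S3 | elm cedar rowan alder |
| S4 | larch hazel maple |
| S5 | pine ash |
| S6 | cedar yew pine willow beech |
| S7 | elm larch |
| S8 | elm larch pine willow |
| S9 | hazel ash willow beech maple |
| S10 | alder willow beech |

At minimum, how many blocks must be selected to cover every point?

4

S2 and S3 and S8 and S9 together: S2 ∪ S3 ∪ S8 ∪ S9 = {elm, larch, cedar, hazel, yew, pine, rowan, ash, alder, willow, beech, maple, fir} — every point is covered.
No 3 of the 10 blocks cover everything (all 120 combinations miss at least one point), so 4 is optimal.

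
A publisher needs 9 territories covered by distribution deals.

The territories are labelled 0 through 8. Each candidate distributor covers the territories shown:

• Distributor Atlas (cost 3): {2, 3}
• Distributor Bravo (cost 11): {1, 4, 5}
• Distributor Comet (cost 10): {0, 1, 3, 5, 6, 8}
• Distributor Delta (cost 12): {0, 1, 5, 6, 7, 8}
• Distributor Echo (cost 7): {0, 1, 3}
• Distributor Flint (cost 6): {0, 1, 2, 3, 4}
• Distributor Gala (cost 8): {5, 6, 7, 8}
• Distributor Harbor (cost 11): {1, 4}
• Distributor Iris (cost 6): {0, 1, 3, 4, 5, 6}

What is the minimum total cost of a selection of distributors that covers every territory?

Flint, Gala together cover every territory (Flint ∪ Gala = {0, 1, 2, 3, 4, 5, 6, 7, 8}); total cost 6 + 8 = 14.
The greedy pick Iris, Atlas, Gala costs 17; no covering selection beats 14.

14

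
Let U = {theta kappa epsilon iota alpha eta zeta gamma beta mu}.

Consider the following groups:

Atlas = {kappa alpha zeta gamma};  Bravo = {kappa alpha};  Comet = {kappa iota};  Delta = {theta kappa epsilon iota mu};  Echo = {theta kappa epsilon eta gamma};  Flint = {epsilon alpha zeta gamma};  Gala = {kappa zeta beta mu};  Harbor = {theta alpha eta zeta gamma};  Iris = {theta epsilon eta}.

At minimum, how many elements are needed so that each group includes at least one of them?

3

H = {theta, kappa, alpha} meets every group (each contains at least one member of H), and |H| = 3.
No choice of 2 elements meets every group, so 3 is the minimum.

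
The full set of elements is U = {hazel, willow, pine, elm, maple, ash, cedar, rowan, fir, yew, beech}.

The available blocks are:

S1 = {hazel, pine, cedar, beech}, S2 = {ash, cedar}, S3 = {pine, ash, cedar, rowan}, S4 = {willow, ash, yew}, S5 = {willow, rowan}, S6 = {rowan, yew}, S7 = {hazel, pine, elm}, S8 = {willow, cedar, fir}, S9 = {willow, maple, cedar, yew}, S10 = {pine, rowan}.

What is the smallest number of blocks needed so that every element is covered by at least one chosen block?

S1 and S3 and S7 and S8 and S9 together: S1 ∪ S3 ∪ S7 ∪ S8 ∪ S9 = {hazel, willow, pine, elm, maple, ash, cedar, rowan, fir, yew, beech} — every element is covered.
No 4 of the 10 blocks cover everything (all 210 combinations miss at least one element), so 5 is optimal.

5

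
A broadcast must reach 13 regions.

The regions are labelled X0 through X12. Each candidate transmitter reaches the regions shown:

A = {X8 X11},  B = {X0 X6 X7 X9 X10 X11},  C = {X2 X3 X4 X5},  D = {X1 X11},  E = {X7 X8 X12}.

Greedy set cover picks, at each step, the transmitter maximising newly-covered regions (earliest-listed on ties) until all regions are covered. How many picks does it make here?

4

Greedy: pick B (covers 6 new) → pick C (covers 4 new) → pick E (covers 2 new) → pick D (covers 1 new). Total picks: 4.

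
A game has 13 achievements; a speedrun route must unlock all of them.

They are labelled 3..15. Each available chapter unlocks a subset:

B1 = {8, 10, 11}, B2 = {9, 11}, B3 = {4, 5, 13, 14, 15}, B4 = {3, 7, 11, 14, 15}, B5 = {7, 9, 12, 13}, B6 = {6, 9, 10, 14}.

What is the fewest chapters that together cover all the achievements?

B1 and B3 and B4 and B5 and B6 together: B1 ∪ B3 ∪ B4 ∪ B5 ∪ B6 = {3, 4, 5, 6, 7, 8, 9, 10, 11, 12, 13, 14, 15} — every achievement is covered.
No 4 of the 6 chapters cover everything (all 15 combinations miss at least one achievement), so 5 is optimal.

5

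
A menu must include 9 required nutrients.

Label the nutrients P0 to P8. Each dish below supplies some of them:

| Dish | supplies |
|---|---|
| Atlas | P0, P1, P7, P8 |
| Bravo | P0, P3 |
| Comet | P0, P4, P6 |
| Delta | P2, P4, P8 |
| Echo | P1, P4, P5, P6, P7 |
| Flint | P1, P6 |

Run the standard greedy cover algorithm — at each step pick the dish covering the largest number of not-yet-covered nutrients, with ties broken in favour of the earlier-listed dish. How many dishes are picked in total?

Greedy: pick Echo (covers 5 new) → pick Atlas (covers 2 new) → pick Bravo (covers 1 new) → pick Delta (covers 1 new). Total picks: 4.
(The true minimum cover uses only 3 dishes, so greedy is not optimal here.)

4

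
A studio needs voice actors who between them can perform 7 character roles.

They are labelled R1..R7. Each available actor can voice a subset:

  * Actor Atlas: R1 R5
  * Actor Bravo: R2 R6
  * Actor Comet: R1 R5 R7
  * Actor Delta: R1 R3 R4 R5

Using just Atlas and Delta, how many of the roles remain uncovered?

Union of Atlas, Delta = {R1, R3, R4, R5}.
Not covered: R2, R6, R7 — 3 roles.

3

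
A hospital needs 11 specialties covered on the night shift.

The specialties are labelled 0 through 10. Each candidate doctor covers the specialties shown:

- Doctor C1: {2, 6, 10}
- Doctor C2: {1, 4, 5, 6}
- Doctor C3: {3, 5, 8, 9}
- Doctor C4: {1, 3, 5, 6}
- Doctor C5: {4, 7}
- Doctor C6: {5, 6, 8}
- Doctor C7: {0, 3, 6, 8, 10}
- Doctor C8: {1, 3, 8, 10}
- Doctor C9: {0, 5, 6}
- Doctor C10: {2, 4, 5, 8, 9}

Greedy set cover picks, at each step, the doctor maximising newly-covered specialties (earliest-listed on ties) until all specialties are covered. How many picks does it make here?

Greedy: pick C7 (covers 5 new) → pick C10 (covers 4 new) → pick C2 (covers 1 new) → pick C5 (covers 1 new). Total picks: 4.

4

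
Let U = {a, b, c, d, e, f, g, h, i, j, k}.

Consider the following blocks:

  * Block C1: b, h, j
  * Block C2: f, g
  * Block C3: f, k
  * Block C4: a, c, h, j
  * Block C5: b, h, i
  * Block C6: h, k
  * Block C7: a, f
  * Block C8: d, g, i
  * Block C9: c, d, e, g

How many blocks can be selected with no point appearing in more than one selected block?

C3, C5, C9 are pairwise disjoint (C3={f,k}; C5={b,h,i}; C9={c,d,e,g}).
Every remaining block overlaps one of these, and no 4 of the listed blocks are pairwise disjoint, so 3 is the maximum.

3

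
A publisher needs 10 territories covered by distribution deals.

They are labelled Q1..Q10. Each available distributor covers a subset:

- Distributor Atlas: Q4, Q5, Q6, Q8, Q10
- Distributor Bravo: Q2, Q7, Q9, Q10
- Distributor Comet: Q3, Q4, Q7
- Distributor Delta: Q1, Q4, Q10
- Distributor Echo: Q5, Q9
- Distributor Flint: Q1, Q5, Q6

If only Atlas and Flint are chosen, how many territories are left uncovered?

Union of Atlas, Flint = {Q1, Q4, Q5, Q6, Q8, Q10}.
Not covered: Q2, Q3, Q7, Q9 — 4 territories.

4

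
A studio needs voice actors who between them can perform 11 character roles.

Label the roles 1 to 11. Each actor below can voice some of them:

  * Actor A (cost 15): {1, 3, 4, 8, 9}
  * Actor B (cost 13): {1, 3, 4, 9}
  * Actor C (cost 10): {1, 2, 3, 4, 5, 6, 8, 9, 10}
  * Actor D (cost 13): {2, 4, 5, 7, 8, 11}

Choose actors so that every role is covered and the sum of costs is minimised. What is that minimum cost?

C, D together cover every role (C ∪ D = {1, 2, 3, 4, 5, 6, 7, 8, 9, 10, 11}); total cost 10 + 13 = 23.
No covering selection has total cost below 23.

23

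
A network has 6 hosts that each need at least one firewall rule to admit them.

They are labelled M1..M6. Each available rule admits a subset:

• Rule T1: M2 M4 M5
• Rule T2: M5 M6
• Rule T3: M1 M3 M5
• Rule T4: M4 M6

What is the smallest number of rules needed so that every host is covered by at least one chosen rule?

T1 and T3 and T4 together: T1 ∪ T3 ∪ T4 = {M1, M2, M3, M4, M5, M6} — every host is covered.
Only T3 contains M1, so T3 is forced; the remaining 3 hosts need at least 2 more rules (each remaining rule adds at most 2) — so at least 3 rules are needed, and 3 is optimal.

3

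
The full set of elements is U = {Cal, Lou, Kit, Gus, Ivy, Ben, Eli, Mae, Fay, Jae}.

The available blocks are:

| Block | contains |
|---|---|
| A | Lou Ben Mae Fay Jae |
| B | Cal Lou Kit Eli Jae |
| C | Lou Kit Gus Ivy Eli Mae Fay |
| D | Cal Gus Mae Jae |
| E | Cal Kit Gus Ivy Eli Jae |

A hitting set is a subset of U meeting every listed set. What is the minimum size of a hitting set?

2

H = {Kit, Jae} meets every block (each contains at least one member of H), and |H| = 2.
No single element lies in every block, so at least 2 are needed and 2 is optimal.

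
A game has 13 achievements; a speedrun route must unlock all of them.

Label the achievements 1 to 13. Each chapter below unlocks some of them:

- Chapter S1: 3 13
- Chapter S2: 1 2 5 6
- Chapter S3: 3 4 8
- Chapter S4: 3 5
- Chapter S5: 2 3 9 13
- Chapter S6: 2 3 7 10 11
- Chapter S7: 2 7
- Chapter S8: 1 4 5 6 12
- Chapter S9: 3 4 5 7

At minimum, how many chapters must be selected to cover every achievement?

4

Take {S3, S5, S6, S8}. Their union is {1, 2, 3, 4, 5, 6, 7, 8, 9, 10, 11, 12, 13}, which is all 13 achievements.
Only S3 contains 8, so S3 is forced; the remaining 10 achievements need at least 3 more chapters (each remaining chapter adds at most 4) — so at least 4 chapters are needed, and 4 is optimal.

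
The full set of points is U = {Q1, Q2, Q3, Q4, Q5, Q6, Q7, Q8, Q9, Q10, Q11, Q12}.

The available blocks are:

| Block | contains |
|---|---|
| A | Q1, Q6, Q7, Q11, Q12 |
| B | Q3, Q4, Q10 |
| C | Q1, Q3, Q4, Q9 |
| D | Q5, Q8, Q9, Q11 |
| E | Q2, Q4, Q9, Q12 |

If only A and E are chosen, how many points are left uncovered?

Union of A, E = {Q1, Q2, Q4, Q6, Q7, Q9, Q11, Q12}.
Not covered: Q3, Q5, Q8, Q10 — 4 points.

4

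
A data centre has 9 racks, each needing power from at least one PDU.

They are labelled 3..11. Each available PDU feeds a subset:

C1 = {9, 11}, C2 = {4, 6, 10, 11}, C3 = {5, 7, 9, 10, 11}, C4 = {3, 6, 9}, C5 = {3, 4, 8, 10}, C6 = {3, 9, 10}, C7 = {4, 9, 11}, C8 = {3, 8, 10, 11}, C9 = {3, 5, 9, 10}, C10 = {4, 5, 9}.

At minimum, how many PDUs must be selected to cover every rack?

3

Take {C2, C3, C8}. Their union is {3, 4, 5, 6, 7, 8, 9, 10, 11}, which is all 9 racks.
Only C3 contains 7, so C3 is forced; the remaining 4 racks need at least 2 more PDUs (each remaining PDU adds at most 3) — so at least 3 PDUs are needed, and 3 is optimal.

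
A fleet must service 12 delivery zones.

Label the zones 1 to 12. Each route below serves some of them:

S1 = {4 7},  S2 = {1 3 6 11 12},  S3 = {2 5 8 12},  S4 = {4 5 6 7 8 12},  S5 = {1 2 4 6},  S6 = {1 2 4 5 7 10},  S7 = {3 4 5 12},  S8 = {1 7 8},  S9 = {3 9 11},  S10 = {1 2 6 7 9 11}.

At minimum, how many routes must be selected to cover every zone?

3

S4 and S6 and S9 together: S4 ∪ S6 ∪ S9 = {1, 2, 3, 4, 5, 6, 7, 8, 9, 10, 11, 12} — every zone is covered.
Only S6 contains 10, so S6 is forced; the remaining 6 zones need at least 2 more routes (each remaining route adds at most 4) — so at least 3 routes are needed, and 3 is optimal.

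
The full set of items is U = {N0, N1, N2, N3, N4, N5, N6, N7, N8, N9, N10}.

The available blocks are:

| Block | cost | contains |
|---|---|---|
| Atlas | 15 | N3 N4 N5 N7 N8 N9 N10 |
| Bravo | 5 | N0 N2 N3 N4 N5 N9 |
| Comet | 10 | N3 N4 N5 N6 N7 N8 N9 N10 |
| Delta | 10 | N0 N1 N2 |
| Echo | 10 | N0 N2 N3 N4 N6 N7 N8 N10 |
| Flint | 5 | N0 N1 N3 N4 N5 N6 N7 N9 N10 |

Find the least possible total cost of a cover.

15

Echo, Flint together cover every item (Echo ∪ Flint = {N0, N1, N2, N3, N4, N5, N6, N7, N8, N9, N10}); total cost 10 + 5 = 15.
The greedy pick Flint, Bravo, Comet costs 20; no covering selection beats 15.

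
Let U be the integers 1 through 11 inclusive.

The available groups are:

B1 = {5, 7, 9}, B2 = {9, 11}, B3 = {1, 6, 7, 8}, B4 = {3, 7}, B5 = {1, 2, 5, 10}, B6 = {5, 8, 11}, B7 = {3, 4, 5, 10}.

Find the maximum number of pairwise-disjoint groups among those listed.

B2, B4, B5 are pairwise disjoint (B2={9,11}; B4={3,7}; B5={1,2,5,10}).
Every remaining group overlaps one of these, and no 4 of the listed groups are pairwise disjoint, so 3 is the maximum.

3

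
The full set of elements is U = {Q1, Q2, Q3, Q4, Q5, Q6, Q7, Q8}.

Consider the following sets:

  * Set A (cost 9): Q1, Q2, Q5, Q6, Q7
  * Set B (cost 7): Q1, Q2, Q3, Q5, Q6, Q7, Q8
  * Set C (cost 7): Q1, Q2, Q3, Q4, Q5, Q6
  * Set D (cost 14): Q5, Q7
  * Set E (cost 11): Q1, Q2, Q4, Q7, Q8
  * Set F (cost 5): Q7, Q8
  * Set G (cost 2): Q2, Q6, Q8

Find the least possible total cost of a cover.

12

C, F together cover every element (C ∪ F = {Q1, Q2, Q3, Q4, Q5, Q6, Q7, Q8}); total cost 7 + 5 = 12.
The greedy pick G, B, C costs 16; no covering selection beats 12.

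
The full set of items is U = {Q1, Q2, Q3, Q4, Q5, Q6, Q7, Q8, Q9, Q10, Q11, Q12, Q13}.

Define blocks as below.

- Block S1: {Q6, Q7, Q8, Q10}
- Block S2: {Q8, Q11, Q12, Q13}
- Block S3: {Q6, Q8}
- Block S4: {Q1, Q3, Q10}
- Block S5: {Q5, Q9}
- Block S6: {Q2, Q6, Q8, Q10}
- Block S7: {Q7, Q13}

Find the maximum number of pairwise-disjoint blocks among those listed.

4

S3, S4, S5, S7 are pairwise disjoint (S3={Q6,Q8}; S4={Q1,Q3,Q10}; S5={Q5,Q9}; S7={Q7,Q13}).
Every remaining block overlaps one of these, and no 5 of the listed blocks are pairwise disjoint, so 4 is the maximum.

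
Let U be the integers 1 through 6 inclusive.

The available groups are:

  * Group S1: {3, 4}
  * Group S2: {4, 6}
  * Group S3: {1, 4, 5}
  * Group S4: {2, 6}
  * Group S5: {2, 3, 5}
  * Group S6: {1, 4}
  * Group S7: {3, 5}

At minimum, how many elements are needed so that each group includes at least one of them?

The 3 elements {2, 4, 5} hit every group.
The groups S4, S6, S7 are pairwise disjoint, so any hitting set needs a separate element for each — at least 3. Hence 3 is optimal.

3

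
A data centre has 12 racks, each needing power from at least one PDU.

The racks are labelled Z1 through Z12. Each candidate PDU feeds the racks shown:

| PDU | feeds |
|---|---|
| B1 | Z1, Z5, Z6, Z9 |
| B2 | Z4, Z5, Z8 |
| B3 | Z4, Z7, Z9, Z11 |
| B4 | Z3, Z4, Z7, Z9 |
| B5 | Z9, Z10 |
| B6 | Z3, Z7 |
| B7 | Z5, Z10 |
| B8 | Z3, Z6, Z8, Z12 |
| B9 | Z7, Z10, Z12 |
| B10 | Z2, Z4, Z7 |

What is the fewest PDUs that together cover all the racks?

5

B1 and B3 and B5 and B8 and B10 together: B1 ∪ B3 ∪ B5 ∪ B8 ∪ B10 = {Z1, Z2, Z3, Z4, Z5, Z6, Z7, Z8, Z9, Z10, Z11, Z12} — every rack is covered.
No 4 of the 10 PDUs cover everything (all 210 combinations miss at least one rack), so 5 is optimal.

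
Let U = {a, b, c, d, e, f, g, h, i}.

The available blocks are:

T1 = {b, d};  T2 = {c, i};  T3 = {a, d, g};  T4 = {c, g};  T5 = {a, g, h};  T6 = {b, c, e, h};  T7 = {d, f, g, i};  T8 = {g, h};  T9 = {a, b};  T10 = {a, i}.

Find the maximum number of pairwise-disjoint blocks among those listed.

T1, T2, T5 are pairwise disjoint (T1={b,d}; T2={c,i}; T5={a,g,h}).
Every remaining block overlaps one of these, and no 4 of the listed blocks are pairwise disjoint, so 3 is the maximum.

3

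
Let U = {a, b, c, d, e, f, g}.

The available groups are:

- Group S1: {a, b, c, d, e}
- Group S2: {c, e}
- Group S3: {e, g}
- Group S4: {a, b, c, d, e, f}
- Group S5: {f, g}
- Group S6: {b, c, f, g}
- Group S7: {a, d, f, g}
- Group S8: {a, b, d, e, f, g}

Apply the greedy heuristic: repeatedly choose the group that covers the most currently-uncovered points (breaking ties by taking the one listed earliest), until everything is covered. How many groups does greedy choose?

2

Greedy: pick S4 (covers 6 new) → pick S3 (covers 1 new). Total picks: 2.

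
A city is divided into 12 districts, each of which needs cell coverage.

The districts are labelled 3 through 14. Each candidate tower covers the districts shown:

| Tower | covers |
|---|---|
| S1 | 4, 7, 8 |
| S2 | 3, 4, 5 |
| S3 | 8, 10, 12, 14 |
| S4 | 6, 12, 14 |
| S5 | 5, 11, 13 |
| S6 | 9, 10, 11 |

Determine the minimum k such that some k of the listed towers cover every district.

5

S1 and S2 and S4 and S5 and S6 together: S1 ∪ S2 ∪ S4 ∪ S5 ∪ S6 = {3, 4, 5, 6, 7, 8, 9, 10, 11, 12, 13, 14} — every district is covered.
No 4 of the 6 towers cover everything (all 15 combinations miss at least one district), so 5 is optimal.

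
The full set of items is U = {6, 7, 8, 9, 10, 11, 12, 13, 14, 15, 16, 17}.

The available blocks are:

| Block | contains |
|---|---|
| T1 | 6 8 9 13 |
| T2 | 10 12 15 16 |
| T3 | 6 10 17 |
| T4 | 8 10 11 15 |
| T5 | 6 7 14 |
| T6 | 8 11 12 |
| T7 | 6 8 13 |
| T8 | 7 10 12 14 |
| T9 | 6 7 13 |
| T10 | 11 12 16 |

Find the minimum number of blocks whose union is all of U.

Take {T1, T2, T3, T4, T8}. Their union is {6, 7, 8, 9, 10, 11, 12, 13, 14, 15, 16, 17}, which is all 12 items.
No 4 of the 10 blocks cover everything (all 210 combinations miss at least one item), so 5 is optimal.

5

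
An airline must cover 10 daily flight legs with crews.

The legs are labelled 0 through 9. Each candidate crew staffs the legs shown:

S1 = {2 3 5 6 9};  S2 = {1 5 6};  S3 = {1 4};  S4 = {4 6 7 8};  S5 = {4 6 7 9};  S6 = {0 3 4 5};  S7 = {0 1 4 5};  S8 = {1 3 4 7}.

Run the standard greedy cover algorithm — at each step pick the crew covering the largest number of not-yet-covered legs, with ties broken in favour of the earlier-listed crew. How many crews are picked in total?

Greedy: pick S1 (covers 5 new) → pick S4 (covers 3 new) → pick S7 (covers 2 new). Total picks: 3.

3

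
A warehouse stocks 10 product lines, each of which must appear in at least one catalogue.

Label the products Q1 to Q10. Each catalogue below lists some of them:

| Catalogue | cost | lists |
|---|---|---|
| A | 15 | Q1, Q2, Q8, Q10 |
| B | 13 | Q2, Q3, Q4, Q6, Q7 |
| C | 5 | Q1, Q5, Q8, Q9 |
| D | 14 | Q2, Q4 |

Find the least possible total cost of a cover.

33

A, B, C together cover every product (A ∪ B ∪ C = {Q1, Q2, Q3, Q4, Q5, Q6, Q7, Q8, Q9, Q10}); total cost 15 + 13 + 5 = 33.
No covering selection has total cost below 33.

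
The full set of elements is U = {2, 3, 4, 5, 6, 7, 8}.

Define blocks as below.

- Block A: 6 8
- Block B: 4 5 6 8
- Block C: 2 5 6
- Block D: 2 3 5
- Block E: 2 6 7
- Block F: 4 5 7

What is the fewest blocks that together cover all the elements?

3

Take {B, D, E}. Their union is {2, 3, 4, 5, 6, 7, 8}, which is all 7 elements.
Only D contains 3, so D is forced; the remaining 4 elements need at least 2 more blocks (each remaining block adds at most 3) — so at least 3 blocks are needed, and 3 is optimal.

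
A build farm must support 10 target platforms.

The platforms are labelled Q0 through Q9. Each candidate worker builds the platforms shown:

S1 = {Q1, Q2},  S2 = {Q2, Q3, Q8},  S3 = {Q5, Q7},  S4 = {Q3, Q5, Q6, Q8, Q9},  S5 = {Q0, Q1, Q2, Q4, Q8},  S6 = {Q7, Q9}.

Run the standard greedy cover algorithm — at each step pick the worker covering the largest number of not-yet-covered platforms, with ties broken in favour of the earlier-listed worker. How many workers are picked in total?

3

Greedy: pick S4 (covers 5 new) → pick S5 (covers 4 new) → pick S3 (covers 1 new). Total picks: 3.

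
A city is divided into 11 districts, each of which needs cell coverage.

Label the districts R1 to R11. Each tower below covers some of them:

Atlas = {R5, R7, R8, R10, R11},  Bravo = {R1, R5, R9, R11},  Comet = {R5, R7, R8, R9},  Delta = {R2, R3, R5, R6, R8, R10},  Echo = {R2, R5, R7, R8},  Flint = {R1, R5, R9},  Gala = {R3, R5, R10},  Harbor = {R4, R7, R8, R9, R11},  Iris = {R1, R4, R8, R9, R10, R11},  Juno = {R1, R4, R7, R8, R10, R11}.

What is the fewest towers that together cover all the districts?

Delta and Flint and Harbor together: Delta ∪ Flint ∪ Harbor = {R1, R2, R3, R4, R5, R6, R7, R8, R9, R10, R11} — every district is covered.
Only Delta contains R6, so Delta is forced; the remaining 5 districts need at least 2 more towers (each remaining tower adds at most 4) — so at least 3 towers are needed, and 3 is optimal.

3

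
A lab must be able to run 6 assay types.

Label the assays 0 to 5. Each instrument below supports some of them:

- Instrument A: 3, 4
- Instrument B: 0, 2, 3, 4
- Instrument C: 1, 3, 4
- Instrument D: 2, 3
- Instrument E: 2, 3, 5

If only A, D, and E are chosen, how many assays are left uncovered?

Union of A, D, E = {2, 3, 4, 5}.
Not covered: 0, 1 — 2 assays.

2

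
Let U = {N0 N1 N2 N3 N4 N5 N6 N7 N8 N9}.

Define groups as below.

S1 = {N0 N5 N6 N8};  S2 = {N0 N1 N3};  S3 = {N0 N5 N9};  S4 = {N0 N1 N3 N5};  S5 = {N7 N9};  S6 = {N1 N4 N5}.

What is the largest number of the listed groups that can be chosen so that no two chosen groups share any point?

S5, S6 are pairwise disjoint (S5={N7,N9}; S6={N1,N4,N5}).
Every remaining group overlaps one of these, and no 3 of the listed groups are pairwise disjoint, so 2 is the maximum.

2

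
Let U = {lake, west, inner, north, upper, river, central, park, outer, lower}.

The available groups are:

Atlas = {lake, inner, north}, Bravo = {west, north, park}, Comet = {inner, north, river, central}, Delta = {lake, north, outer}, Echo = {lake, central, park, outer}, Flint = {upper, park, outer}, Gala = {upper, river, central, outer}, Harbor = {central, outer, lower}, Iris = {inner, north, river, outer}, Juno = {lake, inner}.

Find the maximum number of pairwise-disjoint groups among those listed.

3

Bravo, Gala, Juno are pairwise disjoint (Bravo={west,north,park}; Gala={upper,river,central,outer}; Juno={lake,inner}).
Every remaining group overlaps one of these, and no 4 of the listed groups are pairwise disjoint, so 3 is the maximum.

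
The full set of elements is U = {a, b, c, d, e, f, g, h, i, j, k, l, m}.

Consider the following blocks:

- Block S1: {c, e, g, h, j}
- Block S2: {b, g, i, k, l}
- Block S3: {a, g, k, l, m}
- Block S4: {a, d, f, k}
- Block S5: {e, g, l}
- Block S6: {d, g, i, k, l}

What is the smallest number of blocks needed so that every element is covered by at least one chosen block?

S1, S2, S3, and S4 cover everything between them: the union {a, b, c, d, e, f, g, h, i, j, k, l, m} is all of U.
No 3 of the 6 blocks cover everything (all 20 combinations miss at least one element), so 4 is optimal.

4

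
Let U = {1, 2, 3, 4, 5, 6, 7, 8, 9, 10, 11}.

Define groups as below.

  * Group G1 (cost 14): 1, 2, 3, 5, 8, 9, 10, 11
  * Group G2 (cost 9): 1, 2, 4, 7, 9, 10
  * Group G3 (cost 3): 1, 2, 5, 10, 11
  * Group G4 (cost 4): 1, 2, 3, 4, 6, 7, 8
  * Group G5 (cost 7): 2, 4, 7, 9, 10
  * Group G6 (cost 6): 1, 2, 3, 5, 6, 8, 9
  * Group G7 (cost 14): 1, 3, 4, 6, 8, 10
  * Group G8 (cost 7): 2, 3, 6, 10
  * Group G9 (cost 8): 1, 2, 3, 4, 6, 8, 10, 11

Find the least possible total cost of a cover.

13

G3, G4, G6 together cover every element (G3 ∪ G4 ∪ G6 = {1, 2, 3, 4, 5, 6, 7, 8, 9, 10, 11}); total cost 3 + 4 + 6 = 13.
No covering selection has total cost below 13.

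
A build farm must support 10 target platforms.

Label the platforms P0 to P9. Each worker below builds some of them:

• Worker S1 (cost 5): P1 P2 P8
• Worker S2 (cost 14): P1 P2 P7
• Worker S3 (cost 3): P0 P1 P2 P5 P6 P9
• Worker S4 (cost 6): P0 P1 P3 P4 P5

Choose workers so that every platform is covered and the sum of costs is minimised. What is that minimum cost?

28

S1, S2, S3, S4 together cover every platform (S1 ∪ S2 ∪ S3 ∪ S4 = {P0, P1, P2, P3, P4, P5, P6, P7, P8, P9}); total cost 5 + 14 + 3 + 6 = 28.
No covering selection has total cost below 28.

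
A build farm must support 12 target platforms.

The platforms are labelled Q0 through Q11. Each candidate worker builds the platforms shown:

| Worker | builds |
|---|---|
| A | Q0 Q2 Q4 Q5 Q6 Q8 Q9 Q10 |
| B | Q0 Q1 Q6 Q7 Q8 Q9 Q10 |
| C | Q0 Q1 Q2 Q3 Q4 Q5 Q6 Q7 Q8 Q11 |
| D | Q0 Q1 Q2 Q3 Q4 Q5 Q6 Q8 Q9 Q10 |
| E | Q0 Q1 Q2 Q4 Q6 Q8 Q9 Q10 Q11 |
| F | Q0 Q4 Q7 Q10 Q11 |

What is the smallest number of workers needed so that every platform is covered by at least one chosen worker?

B and C together: B ∪ C = {Q0, Q1, Q2, Q3, Q4, Q5, Q6, Q7, Q8, Q9, Q10, Q11} — every platform is covered.
No single worker has all 12 platforms (the largest, C, has 10), so 2 is optimal.

2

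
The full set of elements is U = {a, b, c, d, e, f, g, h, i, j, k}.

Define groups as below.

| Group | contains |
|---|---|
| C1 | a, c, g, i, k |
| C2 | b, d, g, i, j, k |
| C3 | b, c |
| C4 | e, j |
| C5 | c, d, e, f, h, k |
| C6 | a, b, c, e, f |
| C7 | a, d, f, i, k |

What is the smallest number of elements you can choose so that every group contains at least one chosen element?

Take T = {a, c, j}. Each listed group contains at least one of these, so T is a hitting set of size 3.
The groups C3, C4, C7 are pairwise disjoint, so any hitting set needs a separate element for each — at least 3. Hence 3 is optimal.

3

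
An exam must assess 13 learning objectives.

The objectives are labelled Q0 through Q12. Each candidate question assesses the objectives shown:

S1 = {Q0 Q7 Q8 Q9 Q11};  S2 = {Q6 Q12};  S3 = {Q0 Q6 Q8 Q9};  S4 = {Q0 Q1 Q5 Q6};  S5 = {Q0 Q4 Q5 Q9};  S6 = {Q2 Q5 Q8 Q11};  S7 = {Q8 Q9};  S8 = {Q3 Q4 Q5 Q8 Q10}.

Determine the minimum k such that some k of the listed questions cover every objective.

5

Take {S1, S2, S4, S6, S8}. Their union is {Q0, Q1, Q2, Q3, Q4, Q5, Q6, Q7, Q8, Q9, Q10, Q11, Q12}, which is all 13 objectives.
No 4 of the 8 questions cover everything (all 70 combinations miss at least one objective), so 5 is optimal.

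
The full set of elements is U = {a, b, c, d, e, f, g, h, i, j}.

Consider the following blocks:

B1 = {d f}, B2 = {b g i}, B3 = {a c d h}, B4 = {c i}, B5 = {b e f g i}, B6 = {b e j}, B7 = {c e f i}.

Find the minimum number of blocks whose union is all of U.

3

B3 and B5 and B6 together: B3 ∪ B5 ∪ B6 = {a, b, c, d, e, f, g, h, i, j} — every element is covered.
Only B3 contains a, so B3 is forced; the remaining 6 elements need at least 2 more blocks (each remaining block adds at most 5) — so at least 3 blocks are needed, and 3 is optimal.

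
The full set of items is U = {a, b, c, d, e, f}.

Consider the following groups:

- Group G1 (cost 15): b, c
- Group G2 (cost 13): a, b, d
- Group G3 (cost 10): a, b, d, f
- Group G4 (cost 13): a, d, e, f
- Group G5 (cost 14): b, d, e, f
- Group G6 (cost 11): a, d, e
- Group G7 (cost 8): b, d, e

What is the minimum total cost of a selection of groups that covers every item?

28

G1, G4 together cover every item (G1 ∪ G4 = {a, b, c, d, e, f}); total cost 15 + 13 = 28.
The greedy pick G3, G7, G1 costs 33; no covering selection beats 28.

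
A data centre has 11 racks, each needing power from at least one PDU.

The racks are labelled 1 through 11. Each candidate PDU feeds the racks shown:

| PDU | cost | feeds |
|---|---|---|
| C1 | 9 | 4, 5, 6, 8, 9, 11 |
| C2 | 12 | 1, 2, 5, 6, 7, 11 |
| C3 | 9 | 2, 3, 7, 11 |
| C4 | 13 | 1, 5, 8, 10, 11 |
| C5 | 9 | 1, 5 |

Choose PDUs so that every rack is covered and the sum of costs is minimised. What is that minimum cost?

C1, C3, C4 together cover every rack (C1 ∪ C3 ∪ C4 = {1, 2, 3, 4, 5, 6, 7, 8, 9, 10, 11}); total cost 9 + 9 + 13 = 31.
No covering selection has total cost below 31.

31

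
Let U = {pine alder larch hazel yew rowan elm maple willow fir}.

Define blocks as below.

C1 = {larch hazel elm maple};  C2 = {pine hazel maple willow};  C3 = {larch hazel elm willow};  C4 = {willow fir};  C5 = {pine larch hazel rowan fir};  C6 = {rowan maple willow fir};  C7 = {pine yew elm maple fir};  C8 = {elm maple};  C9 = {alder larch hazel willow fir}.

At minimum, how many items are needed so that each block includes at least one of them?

Take H = {pine, maple, willow}. Each listed block contains at least one of these, so H is a hitting set of size 3.
No choice of 2 items meets every block, so 3 is the minimum.

3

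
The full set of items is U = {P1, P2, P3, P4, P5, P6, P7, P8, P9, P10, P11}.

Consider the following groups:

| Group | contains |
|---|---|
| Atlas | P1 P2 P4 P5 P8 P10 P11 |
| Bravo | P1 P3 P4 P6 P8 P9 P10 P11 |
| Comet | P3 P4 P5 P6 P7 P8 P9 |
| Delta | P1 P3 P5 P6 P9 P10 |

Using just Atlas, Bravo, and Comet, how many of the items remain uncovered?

0

Union of Atlas, Bravo, Comet = {P1, P2, P3, P4, P5, P6, P7, P8, P9, P10, P11} — that's every item, so 0 are uncovered.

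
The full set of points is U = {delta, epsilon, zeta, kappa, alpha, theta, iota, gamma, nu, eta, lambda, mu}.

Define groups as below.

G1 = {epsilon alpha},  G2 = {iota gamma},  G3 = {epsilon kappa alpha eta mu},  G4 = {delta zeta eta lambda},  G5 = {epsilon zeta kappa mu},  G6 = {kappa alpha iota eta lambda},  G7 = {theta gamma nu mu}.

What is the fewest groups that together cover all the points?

4

Take {G1, G4, G6, G7}. Their union is {delta, epsilon, zeta, kappa, alpha, theta, iota, gamma, nu, eta, lambda, mu}, which is all 12 points.
No 3 of the 7 groups cover everything (all 35 combinations miss at least one point), so 4 is optimal.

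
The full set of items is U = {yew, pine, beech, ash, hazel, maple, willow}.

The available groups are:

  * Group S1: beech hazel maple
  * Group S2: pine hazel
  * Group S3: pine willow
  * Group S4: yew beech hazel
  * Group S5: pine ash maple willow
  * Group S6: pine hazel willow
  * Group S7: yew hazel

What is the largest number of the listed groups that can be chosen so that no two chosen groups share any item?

2

S3, S4 are pairwise disjoint (S3={pine,willow}; S4={yew,beech,hazel}).
Every remaining group overlaps one of these, and no 3 of the listed groups are pairwise disjoint, so 2 is the maximum.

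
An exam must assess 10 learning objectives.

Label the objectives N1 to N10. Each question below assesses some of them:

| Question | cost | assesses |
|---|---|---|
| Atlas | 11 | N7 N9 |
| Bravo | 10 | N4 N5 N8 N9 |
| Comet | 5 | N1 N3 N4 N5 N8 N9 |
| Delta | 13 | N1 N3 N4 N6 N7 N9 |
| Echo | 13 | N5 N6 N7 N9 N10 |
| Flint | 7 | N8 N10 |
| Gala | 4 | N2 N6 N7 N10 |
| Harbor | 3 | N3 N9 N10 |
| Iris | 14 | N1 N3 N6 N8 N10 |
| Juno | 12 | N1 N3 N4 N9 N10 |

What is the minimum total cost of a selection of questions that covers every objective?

9

Comet, Gala together cover every objective (Comet ∪ Gala = {N1, N2, N3, N4, N5, N6, N7, N8, N9, N10}); total cost 5 + 4 = 9.
No covering selection has total cost below 9.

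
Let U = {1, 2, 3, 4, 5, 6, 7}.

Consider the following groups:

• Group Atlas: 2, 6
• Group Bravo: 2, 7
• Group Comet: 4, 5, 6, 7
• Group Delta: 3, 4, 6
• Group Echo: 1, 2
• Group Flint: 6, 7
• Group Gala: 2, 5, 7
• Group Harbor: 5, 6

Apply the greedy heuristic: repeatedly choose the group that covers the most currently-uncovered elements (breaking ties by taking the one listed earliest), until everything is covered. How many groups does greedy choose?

3

Greedy: pick Comet (covers 4 new) → pick Echo (covers 2 new) → pick Delta (covers 1 new). Total picks: 3.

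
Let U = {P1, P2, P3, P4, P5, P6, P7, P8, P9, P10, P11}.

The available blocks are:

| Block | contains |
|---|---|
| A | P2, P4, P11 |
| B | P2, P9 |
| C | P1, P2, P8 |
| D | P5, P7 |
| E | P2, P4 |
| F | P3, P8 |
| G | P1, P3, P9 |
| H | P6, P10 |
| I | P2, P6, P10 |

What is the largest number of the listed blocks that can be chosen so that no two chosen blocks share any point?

A, D, G, H are pairwise disjoint (A={P2,P4,P11}; D={P5,P7}; G={P1,P3,P9}; H={P6,P10}).
Every remaining block overlaps one of these, and no 5 of the listed blocks are pairwise disjoint, so 4 is the maximum.

4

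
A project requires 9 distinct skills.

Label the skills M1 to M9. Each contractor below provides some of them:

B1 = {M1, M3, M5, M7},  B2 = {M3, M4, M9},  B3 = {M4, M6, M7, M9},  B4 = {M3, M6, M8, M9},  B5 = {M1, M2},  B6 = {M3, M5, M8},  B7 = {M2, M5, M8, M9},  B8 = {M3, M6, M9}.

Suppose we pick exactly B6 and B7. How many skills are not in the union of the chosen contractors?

Union of B6, B7 = {M2, M3, M5, M8, M9}.
Not covered: M1, M4, M6, M7 — 4 skills.

4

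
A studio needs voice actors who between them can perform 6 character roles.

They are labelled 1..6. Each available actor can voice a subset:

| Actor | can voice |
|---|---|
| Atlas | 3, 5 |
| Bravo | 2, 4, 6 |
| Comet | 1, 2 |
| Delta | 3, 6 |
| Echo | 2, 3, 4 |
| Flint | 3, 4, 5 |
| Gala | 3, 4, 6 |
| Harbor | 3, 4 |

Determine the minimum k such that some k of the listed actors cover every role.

3

Take {Comet, Flint, Gala}. Their union is {1, 2, 3, 4, 5, 6}, which is all 6 roles.
Only Comet contains 1, so Comet is forced; the remaining 4 roles need at least 2 more actors (each remaining actor adds at most 3) — so at least 3 actors are needed, and 3 is optimal.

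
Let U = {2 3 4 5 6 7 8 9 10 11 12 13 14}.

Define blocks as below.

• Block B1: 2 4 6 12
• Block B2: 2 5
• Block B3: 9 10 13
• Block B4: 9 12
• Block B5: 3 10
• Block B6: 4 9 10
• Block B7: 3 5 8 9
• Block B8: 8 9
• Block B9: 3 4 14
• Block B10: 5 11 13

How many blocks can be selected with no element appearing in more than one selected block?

B1, B5, B8, B10 are pairwise disjoint (B1={2,4,6,12}; B5={3,10}; B8={8,9}; B10={5,11,13}).
Every remaining block overlaps one of these, and no 5 of the listed blocks are pairwise disjoint, so 4 is the maximum.

4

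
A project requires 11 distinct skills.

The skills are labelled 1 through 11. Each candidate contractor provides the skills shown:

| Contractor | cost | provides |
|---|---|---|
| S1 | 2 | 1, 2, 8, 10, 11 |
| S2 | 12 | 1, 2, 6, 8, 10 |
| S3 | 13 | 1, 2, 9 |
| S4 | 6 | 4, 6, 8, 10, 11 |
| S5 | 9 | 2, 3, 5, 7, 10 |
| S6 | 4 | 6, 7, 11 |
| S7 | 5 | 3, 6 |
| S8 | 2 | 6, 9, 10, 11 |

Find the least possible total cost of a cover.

19

S1, S4, S5, S8 together cover every skill (S1 ∪ S4 ∪ S5 ∪ S8 = {1, 2, 3, 4, 5, 6, 7, 8, 9, 10, 11}); total cost 2 + 6 + 9 + 2 = 19.
No covering selection has total cost below 19.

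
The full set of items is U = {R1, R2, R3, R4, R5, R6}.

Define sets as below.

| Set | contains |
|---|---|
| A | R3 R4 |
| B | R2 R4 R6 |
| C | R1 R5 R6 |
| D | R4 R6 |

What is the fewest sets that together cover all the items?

A and B and C together: A ∪ B ∪ C = {R1, R2, R3, R4, R5, R6} — every item is covered.
Only C contains R1, so C is forced; the remaining 3 items need at least 2 more sets (each remaining set adds at most 2) — so at least 3 sets are needed, and 3 is optimal.

3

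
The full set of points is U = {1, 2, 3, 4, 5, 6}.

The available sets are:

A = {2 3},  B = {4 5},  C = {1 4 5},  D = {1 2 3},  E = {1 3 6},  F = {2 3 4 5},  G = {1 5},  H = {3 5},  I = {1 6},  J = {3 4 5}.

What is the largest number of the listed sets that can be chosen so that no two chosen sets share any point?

3

A, B, I are pairwise disjoint (A={2,3}; B={4,5}; I={1,6}).
Every remaining set overlaps one of these, and no 4 of the listed sets are pairwise disjoint, so 3 is the maximum.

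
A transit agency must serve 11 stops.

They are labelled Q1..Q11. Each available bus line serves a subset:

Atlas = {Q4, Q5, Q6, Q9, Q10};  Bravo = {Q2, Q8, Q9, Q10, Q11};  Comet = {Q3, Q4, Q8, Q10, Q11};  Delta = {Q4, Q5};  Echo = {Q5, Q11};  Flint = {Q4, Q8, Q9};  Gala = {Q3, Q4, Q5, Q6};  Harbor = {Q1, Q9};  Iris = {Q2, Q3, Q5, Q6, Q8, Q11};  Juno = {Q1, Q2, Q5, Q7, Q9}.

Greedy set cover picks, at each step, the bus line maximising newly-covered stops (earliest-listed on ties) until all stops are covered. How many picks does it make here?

Greedy: pick Iris (covers 6 new) → pick Atlas (covers 3 new) → pick Juno (covers 2 new). Total picks: 3.

3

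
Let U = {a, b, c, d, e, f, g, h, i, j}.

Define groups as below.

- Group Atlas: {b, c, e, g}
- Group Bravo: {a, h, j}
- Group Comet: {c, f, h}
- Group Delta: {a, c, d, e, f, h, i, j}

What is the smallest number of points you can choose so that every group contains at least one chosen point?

T = {e, h} meets every group (each contains at least one member of T), and |T| = 2.
The groups Atlas, Bravo are pairwise disjoint, so any hitting set needs a separate point for each — at least 2. Hence 2 is optimal.

2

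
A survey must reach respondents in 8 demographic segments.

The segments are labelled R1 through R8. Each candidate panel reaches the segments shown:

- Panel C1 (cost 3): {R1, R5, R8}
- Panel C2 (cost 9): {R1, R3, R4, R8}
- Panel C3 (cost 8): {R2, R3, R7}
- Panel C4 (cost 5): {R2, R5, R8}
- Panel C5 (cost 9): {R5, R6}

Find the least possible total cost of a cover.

C2, C3, C5 together cover every segment (C2 ∪ C3 ∪ C5 = {R1, R2, R3, R4, R5, R6, R7, R8}); total cost 9 + 8 + 9 = 26.
The greedy pick C1, C3, C2, C5 costs 29; no covering selection beats 26.

26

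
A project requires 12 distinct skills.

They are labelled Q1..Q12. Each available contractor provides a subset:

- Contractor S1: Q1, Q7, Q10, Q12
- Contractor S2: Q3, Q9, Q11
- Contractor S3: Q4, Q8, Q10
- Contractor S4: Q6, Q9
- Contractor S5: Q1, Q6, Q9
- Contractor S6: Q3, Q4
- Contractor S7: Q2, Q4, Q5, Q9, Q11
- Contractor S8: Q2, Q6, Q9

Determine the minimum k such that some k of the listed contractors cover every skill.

Take {S1, S3, S5, S6, S7}. Their union is {Q1, Q2, Q3, Q4, Q5, Q6, Q7, Q8, Q9, Q10, Q11, Q12}, which is all 12 skills.
No 4 of the 8 contractors cover everything (all 70 combinations miss at least one skill), so 5 is optimal.

5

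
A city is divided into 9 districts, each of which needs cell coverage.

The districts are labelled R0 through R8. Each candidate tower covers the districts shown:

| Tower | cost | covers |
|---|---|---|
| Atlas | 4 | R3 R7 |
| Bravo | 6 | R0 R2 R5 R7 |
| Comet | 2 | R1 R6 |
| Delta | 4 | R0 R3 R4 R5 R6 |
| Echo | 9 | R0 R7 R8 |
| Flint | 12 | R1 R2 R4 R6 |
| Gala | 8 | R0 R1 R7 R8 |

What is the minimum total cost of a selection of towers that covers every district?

18

Bravo, Delta, Gala together cover every district (Bravo ∪ Delta ∪ Gala = {R0, R1, R2, R3, R4, R5, R6, R7, R8}); total cost 6 + 4 + 8 = 18.
The greedy pick Delta, Comet, Bravo, Gala costs 20; no covering selection beats 18.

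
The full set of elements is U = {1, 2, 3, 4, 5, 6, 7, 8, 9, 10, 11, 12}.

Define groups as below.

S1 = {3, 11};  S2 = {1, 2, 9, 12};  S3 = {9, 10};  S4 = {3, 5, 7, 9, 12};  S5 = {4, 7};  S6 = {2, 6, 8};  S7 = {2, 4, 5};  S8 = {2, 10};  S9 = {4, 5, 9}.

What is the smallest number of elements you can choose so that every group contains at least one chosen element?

4

H = {2, 4, 9, 11} meets every group (each contains at least one member of H), and |H| = 4.
The groups S1, S3, S5, S6 are pairwise disjoint, so any hitting set needs a separate element for each — at least 4. Hence 4 is optimal.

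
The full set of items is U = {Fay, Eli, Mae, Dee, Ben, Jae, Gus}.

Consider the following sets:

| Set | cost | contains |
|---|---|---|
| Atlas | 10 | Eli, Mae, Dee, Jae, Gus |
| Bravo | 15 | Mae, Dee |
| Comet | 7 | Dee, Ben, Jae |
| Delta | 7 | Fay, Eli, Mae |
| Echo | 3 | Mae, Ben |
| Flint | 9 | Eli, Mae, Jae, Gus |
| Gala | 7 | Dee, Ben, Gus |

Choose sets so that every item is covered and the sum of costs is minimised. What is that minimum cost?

Atlas, Delta, Echo together cover every item (Atlas ∪ Delta ∪ Echo = {Fay, Eli, Mae, Dee, Ben, Jae, Gus}); total cost 10 + 7 + 3 = 20.
No covering selection has total cost below 20.

20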